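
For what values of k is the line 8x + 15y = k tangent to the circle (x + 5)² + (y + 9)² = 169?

k = −396 or k = 46

The line touches the circle iff its distance from (−5, −9) is 13:
|8·(−5) + 15·(−9) − k| / √289 = 13
|k − (−175)| = 13·17, so k = 46 or k = −396.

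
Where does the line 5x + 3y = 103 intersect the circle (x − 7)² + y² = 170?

(14, 11) and (20, 1)

Substitute y = (103 − 5x)/3:
34x² − 1156x + 9520 = 0  ⟹  x² − 34x + 280 = 0
x = 20 or x = 14, giving (20, 1) and (14, 11).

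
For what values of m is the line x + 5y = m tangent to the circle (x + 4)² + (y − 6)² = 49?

m = 26 ± 7√26

The line touches the circle iff its distance from (−4, 6) is 7:
|1·(−4) + 5·6 − m| / √26 = 7
|m − (26)| = 7√26.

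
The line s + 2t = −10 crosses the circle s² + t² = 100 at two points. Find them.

(−10, 0) and (6, −8)

From the line, t = (−10 − s)/2. Substituting:
5s² + 20s − 300 = 0  ⟹  s² + 4s − 60 = 0
s = 6 or s = −10, giving (6, −8) and (−10, 0).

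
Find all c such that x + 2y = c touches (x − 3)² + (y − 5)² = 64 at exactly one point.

c = 13 ± 8√5

Tangency holds when the distance from the centre (3, 5) to the line equals the radius 8:
|1·3 + 2·5 − c| / √5 = 8
|c − (13)| = 8√5.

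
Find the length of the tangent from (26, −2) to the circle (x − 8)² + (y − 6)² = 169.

√219

With centre O = (8, 6), |OP|² = 388 and r² = 169.
The tangent meets the radius at right angles, so tangent² = |PO|² − r² = 388 − 169 = 219.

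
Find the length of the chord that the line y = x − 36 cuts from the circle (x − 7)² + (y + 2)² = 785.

Express y = x − 36 and substitute into the circle:
2x² − 82x + 420 = 0  ⟹  x² − 41x + 210 = 0
x = 35 or x = 6, giving (35, −1) and (6, −30).
|(35, −1) − (6, −30)| = √((29)² + (29)²) = 29√2.

29√2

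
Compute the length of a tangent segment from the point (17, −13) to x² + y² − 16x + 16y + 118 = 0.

With centre O = (8, −8), |OP|² = 106 and r² = 10.
By the tangent–radius right angle, tangent length = √(|PO|² − r²) = √96 = 4√6.

4√6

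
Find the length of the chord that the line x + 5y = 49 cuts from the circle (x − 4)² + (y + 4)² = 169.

Express y = (49 − x)/5 and substitute into the circle:
26x² − 338x + 936 = 0  ⟹  x² − 13x + 36 = 0
x = 9 or x = 4, giving (9, 8) and (4, 9).
Chord length = distance between (9, 8) and (4, 9) = √26 = √26.

√26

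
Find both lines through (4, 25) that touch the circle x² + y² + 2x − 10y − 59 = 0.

7x − 6y = −122 and 9x + 2y = 86

Write the tangent as mx − y + (25 − m·(4)) = 0 and set its distance from the centre to √85:
[m·(−5) − (−20)]² = 85(m² + 1)
12m² + 40m − 63 = 0, so m = 7/6 or m = −9/2.
With m = 7/6: 7x − 6y = −122. With m = −9/2: 9x + 2y = 86.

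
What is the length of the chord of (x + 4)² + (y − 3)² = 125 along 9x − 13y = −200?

Express y = (200 + 9x)/13 and substitute into the circle:
250x² + 4250x + 7500 = 0  ⟹  x² + 17x + 30 = 0
x = −2 or x = −15, giving (−2, 14) and (−15, 5).
|(−2, 14) − (−15, 5)| = √((13)² + (9)²) = 5√10.

5√10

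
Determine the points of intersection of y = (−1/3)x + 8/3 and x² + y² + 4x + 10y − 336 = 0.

From the line, y = (8 − x)/3. Substituting:
10x² − 10x − 2720 = 0  ⟹  x² − x − 272 = 0
x = 17 or x = −16, giving (17, −3) and (−16, 8).

(−16, 8) and (17, −3)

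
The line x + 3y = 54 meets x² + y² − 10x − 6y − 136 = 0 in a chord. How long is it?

2√10

Substitute y = (54 − x)/3:
10x² − 180x + 720 = 0  ⟹  x² − 18x + 72 = 0
x = 12 or x = 6, giving (12, 14) and (6, 16).
Chord length = distance between (12, 14) and (6, 16) = √40 = 2√10.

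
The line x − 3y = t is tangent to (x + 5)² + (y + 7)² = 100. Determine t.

Tangency holds when the distance from the centre (−5, −7) to the line equals the radius 10:
|1·(−5) − 3·(−7) − t| / √10 = 10
|t − (16)| = 10√10.

t = 16 ± 10√10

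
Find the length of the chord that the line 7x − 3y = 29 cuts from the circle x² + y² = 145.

3√58

Substitute y = (−29 + 7x)/3:
58x² − 406x − 464 = 0  ⟹  x² − 7x − 8 = 0
x = 8 or x = −1, giving (8, 9) and (−1, −12).
|(8, 9) − (−1, −12)| = √((9)² + (21)²) = 3√58.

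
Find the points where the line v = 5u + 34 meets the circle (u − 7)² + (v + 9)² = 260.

Substitute v = 5u + 34:
26u² + 416u + 1638 = 0  ⟹  u² + 16u + 63 = 0
u = −7 or u = −9, giving (−7, −1) and (−9, −11).

(−9, −11) and (−7, −1)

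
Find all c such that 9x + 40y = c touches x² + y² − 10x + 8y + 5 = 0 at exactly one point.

For a tangent, require d(centre, line) = r = 6.
|9·5 + 40·(−4) − c| / √1681 = 6
|c − (−115)| = 6·41, so c = 131 or c = −361.

c = −361 or c = 131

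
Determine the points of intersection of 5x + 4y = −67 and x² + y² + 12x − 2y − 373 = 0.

(−23, 12) and (1, −18)

Substitute y = (−67 − 5x)/4:
41x² + 902x − 943 = 0  ⟹  x² + 22x − 23 = 0
x = 1 or x = −23, giving (1, −18) and (−23, 12).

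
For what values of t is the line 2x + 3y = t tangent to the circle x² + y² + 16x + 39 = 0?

t = −16 ± 5√13

The line touches the circle iff its distance from (−8, 0) is 5:
|2·(−8) + 3·0 − t| / √13 = 5
|t − (−16)| = 5√13.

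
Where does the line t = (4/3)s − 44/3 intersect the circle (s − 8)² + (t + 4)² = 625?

Express t = (−44 + 4s)/3 and substitute into the circle:
25s² − 400s − 4025 = 0  ⟹  s² − 16s − 161 = 0
s = 23 or s = −7, giving (23, 16) and (−7, −24).

(−7, −24) and (23, 16)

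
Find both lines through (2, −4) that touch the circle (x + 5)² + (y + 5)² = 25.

3x + 4y = −10 and 4x − 3y = 20

Let a tangent through (2, −4) have slope m. Its distance from (−5, −5) must equal 5:
(−7m − (−1))² = 25(m² + 1)
12m² − 7m − 12 = 0, so m = −3/4 or m = 4/3.
With m = −3/4: 3x + 4y = −10. With m = 4/3: 4x − 3y = 20.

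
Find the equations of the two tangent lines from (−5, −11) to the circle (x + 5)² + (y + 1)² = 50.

Write the tangent as mx − y + (−11 − m·(−5)) = 0 and set its distance from the centre to 5√2:
[m·(0) − (10)]² = 50(m² + 1)
m² − 1 = 0, so m = −1 or m = 1.
Through (−5, −11) these give x + y = −16 and x − y = 6.

x + y = −16 and x − y = 6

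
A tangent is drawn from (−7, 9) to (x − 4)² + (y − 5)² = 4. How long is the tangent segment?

With centre O = (4, 5), |OP|² = 137 and r² = 4.
Power of the point: PT² = |PO|² − r² = 133, so PT = √133.

√133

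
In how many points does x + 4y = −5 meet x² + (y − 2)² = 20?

Centre (0, 2), r² = 20. Distance² from centre to line = (13)²/17 = 169/17.
Since d² < r², the line cuts the circle twice.

2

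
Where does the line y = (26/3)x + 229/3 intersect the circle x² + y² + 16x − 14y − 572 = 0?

(−11, −19) and (−5, 33)

From the line, y = (229 + 26x)/3. Substituting:
685x² + 10960x + 37675 = 0  ⟹  x² + 16x + 55 = 0
x = −5 or x = −11, giving (−5, 33) and (−11, −19).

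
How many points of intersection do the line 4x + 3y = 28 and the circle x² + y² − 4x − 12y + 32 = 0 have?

2

Substituting the line into the circle gives 25x² − 116x + 64 = 0.
Discriminant = (−116)² − 4·25·(64) = 7056 > 0.
Two real roots: the line is a secant.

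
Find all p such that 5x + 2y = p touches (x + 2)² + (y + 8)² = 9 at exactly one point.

Tangency holds when the distance from the centre (−2, −8) to the line equals the radius 3:
|5·(−2) + 2·(−8) − p| / √29 = 3
|p − (−26)| = 3√29.

p = −26 ± 3√29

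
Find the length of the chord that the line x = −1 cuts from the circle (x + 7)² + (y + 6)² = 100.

16

The distance from (−7, −6) to the line is 6, and r² = 100.
Half the chord is √(r² − d²) = √(64), so the full chord is 16.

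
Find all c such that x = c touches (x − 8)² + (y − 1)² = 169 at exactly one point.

c = −5 or c = 21

Tangency holds when the distance from the centre (8, 1) to the line equals the radius 13:
|1·8 + 0·1 − c| / √1 = 13
|c − (8)| = 13, so c = 21 or c = −5.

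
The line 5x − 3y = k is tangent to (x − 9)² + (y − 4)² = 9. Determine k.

k = 33 ± 3√34

The line touches the circle iff its distance from (9, 4) is 3:
|5·9 − 3·4 − k| / √34 = 3
|k − (33)| = 3√34.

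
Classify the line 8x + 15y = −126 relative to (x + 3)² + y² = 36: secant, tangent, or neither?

tangent

Substituting the line into the circle gives 289x² + 3366x + 9801 = 0.
Δ = 11329956 − 11329956 = 0.
A repeated root: the line is tangent.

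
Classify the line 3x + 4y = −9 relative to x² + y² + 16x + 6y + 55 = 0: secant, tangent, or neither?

Centre (−8, −3), r² = 18. Distance² from centre to line = (−27)²/25 = 729/25.
Since d² > r², the line lies outside the circle.

neither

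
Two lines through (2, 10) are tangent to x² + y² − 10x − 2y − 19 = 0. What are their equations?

A line y − (10) = m(x − (2)) is tangent when its distance from (5, 1) is 3√5:
[m·(3) − (−9)]² = 45(m² + 1)
2m² − 3m − 2 = 0, so m = −1/2 or m = 2.
Through (2, 10) these give x + 2y = 22 and 2x − y = −6.

x + 2y = 22 and 2x − y = −6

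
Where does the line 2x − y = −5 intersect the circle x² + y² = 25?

Express y = 2x + 5 and substitute into the circle:
5x² + 20x = 0  ⟹  x² + 4x = 0
x = 0 or x = −4, giving (0, 5) and (−4, −3).

(−4, −3) and (0, 5)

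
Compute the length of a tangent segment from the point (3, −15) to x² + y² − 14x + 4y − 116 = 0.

4

With centre O = (7, −2), |OP|² = 185 and r² = 169.
By the tangent–radius right angle, tangent length = √(|PO|² − r²) = √16 = 4.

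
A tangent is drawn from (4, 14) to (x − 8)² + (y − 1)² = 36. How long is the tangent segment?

√149

With centre O = (8, 1), |OP|² = 185 and r² = 36.
The tangent meets the radius at right angles, so tangent² = |PO|² − r² = 185 − 36 = 149.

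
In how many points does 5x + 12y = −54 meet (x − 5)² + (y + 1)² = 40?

d² = (5·5 + 12·(−1) − (−54))²/169 = 4489/169; r² = 40.
Since d² < r², the line cuts the circle twice.

2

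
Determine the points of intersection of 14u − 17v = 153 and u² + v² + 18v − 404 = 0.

Express v = (−153 + 14u)/17 and substitute into the circle:
485u² − 140165 = 0  ⟹  u² − 289 = 0
u = 17 or u = −17, giving (17, 5) and (−17, −23).

(−17, −23) and (17, 5)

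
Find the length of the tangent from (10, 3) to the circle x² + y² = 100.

3

The centre is (0, 0) and r = 10. The square of the distance from P to the centre is 100 + 9 = 109.
Power of the point: PT² = |PO|² − r² = 9, so PT = 3.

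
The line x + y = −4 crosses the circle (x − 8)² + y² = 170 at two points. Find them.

From the line, y = −x − 4. Substituting:
2x² − 8x − 90 = 0  ⟹  x² − 4x − 45 = 0
x = 9 or x = −5, giving (9, −13) and (−5, 1).

(−5, 1) and (9, −13)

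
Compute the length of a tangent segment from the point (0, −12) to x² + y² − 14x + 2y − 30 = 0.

Centre (7, −1), r² = 80. |PO|² = (−7)² + (−11)² = 170.
The tangent meets the radius at right angles, so tangent² = |PO|² − r² = 170 − 80 = 90.

3√10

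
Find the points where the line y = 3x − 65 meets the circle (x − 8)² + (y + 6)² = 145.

(17, −14) and (20, −5)

Express y = 3x − 65 and substitute into the circle:
10x² − 370x + 3400 = 0  ⟹  x² − 37x + 340 = 0
x = 20 or x = 17, giving (20, −5) and (17, −14).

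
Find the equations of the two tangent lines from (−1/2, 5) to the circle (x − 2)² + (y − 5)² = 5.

A line y − (5) = m(x − (−1/2)) is tangent when its distance from (2, 5) is √5:
(5/2m − (0))² = 5(m² + 1)
m² − 4 = 0, so m = −2 or m = 2.
Through (−1/2, 5) these give 2x + y = 4 and 2x − y = −6.

2x + y = 4 and 2x − y = −6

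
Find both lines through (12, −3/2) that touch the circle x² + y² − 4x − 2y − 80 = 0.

7x − 6y = 93 and 9x + 2y = 105

A line y − (−3/2) = m(x − (12)) is tangent when its distance from (2, 1) is √85:
[m·(−10) − (5/2)]² = 85(m² + 1)
12m² + 40m − 63 = 0, so m = 7/6 or m = −9/2.
With m = 7/6: 7x − 6y = 93. With m = −9/2: 9x + 2y = 105.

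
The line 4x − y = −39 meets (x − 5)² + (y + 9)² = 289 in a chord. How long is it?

2√17

Express y = 4x + 39 and substitute into the circle:
17x² + 374x + 2040 = 0  ⟹  x² + 22x + 120 = 0
x = −10 or x = −12, giving (−10, −1) and (−12, −9).
|(−10, −1) − (−12, −9)| = √((2)² + (8)²) = 2√17.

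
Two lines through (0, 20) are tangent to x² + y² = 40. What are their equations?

3x − y = −20 and 3x + y = 20

Let a tangent through (0, 20) have slope m. Its distance from (0, 0) must equal 2√10:
(0m − (−20))² = 40(m² + 1)
m² − 9 = 0, so m = 3 or m = −3.
Through (0, 20) these give 3x − y = −20 and 3x + y = 20.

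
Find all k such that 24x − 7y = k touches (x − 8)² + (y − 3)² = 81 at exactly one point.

k = −54 or k = 396

For a tangent, require d(centre, line) = r = 9.
|24·8 − 7·3 − k| / √625 = 9
|k − (171)| = 9·25, so k = 396 or k = −54.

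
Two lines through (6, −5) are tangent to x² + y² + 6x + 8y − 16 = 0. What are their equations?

5x + 4y = 10 and 4x − 5y = 49

Let a tangent through (6, −5) have slope m. Its distance from (−3, −4) must equal √41:
(−9m − (1))² = 41(m² + 1)
20m² + 9m − 20 = 0, so m = −5/4 or m = 4/5.
With m = −5/4: 5x + 4y = 10. With m = 4/5: 4x − 5y = 49.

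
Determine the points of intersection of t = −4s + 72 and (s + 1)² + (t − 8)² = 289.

Express t = −4s + 72 and substitute into the circle:
17s² − 510s + 3808 = 0  ⟹  s² − 30s + 224 = 0
s = 16 or s = 14, giving (16, 8) and (14, 16).

(14, 16) and (16, 8)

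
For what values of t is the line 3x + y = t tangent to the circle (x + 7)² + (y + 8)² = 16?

The line touches the circle iff its distance from (−7, −8) is 4:
|3·(−7) + 1·(−8) − t| / √10 = 4
|t − (−29)| = 4√10.

t = −29 ± 4√10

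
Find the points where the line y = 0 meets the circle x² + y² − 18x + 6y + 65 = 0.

From the line, y = 0. Substituting:
x² − 18x + 65 = 0
x = 13 or x = 5, giving (13, 0) and (5, 0).

(5, 0) and (13, 0)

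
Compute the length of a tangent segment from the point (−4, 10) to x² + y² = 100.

The centre is (0, 0) and r = 10. The square of the distance from P to the centre is 16 + 100 = 116.
The tangent meets the radius at right angles, so tangent² = |PO|² − r² = 116 − 100 = 16.

4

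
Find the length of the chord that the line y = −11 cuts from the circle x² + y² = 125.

4

Centre (0, 0), r² = 125. Perpendicular distance d from centre to line = |11| / √1 = 11.
Chord = 2√(r² − d²) = 2·√(4) = 4.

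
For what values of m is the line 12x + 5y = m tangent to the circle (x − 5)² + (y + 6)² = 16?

Tangency holds when the distance from the centre (5, −6) to the line equals the radius 4:
|12·5 + 5·(−6) − m| / √169 = 4
|m − (30)| = 4·13, so m = 82 or m = −22.

m = −22 or m = 82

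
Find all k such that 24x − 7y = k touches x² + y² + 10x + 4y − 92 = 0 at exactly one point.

The line touches the circle iff its distance from (−5, −2) is 11:
|24·(−5) − 7·(−2) − k| / √625 = 11
|k − (−106)| = 11·25, so k = 169 or k = −381.

k = −381 or k = 169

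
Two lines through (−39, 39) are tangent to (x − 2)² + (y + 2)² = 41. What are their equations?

4x + 5y = 39 and 5x + 4y = −39

Let a tangent through (−39, 39) have slope m. Its distance from (2, −2) must equal √41:
(41m − (−41))² = 41(m² + 1)
20m² + 41m + 20 = 0, so m = −4/5 or m = −5/4.
Through (−39, 39) these give 4x + 5y = 39 and 5x + 4y = −39.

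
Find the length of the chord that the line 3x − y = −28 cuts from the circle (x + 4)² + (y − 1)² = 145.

Centre (−4, 1), r² = 145. Perpendicular distance d from centre to line = |15| / √10 = 15/√10.
Half the chord is √(r² − d²) = √(245/2), so the full chord is 7√10.

7√10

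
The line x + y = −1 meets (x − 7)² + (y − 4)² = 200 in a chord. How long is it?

From the line, y = −x − 1. Substituting:
2x² − 4x − 126 = 0  ⟹  x² − 2x − 63 = 0
x = 9 or x = −7, giving (9, −10) and (−7, 6).
|(9, −10) − (−7, 6)| = √((16)² + (−16)²) = 16√2.

16√2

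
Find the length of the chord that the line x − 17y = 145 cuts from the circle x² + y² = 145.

√290

Substitute y = (−145 + x)/17:
290x² − 290x − 20880 = 0  ⟹  x² − x − 72 = 0
x = 9 or x = −8, giving (9, −8) and (−8, −9).
Chord length = distance between (9, −8) and (−8, −9) = √290 = √290.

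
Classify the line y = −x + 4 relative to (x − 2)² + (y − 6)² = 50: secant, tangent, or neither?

Centre (2, 6), r² = 50. Distance² from centre to line = (4)²/2 = 8.
Since d² < r², the line cuts the circle twice.

secant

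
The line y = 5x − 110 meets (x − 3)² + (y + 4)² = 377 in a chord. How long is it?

3√26

Centre (3, −4), r² = 377. Perpendicular distance d from centre to line = |−91| / √26 = 91/√26.
Half the chord is √(r² − d²) = √(117/2), so the full chord is 3√26.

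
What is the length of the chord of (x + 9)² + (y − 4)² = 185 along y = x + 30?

Express y = x + 30 and substitute into the circle:
2x² + 70x + 572 = 0  ⟹  x² + 35x + 286 = 0
x = −13 or x = −22, giving (−13, 17) and (−22, 8).
Chord length = distance between (−13, 17) and (−22, 8) = √162 = 9√2.

9√2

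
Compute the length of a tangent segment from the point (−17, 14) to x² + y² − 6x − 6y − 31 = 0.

With centre O = (3, 3), |OP|² = 521 and r² = 49.
The tangent meets the radius at right angles, so tangent² = |PO|² − r² = 521 − 49 = 472.

2√118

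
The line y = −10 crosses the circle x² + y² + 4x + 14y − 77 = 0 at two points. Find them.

From the line, y = −10. Substituting:
x² + 4x − 117 = 0
x = 9 or x = −13, giving (9, −10) and (−13, −10).

(−13, −10) and (9, −10)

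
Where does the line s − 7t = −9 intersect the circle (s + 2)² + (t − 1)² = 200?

From the line, t = (9 + s)/7. Substituting:
50s² + 200s − 9600 = 0  ⟹  s² + 4s − 192 = 0
s = 12 or s = −16, giving (12, 3) and (−16, −1).

(−16, −1) and (12, 3)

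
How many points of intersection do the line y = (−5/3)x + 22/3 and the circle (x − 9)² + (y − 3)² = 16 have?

Substituting the line into the circle gives 34x² − 292x + 754 = 0.
Δ = 85264 − 102544 = −17280.
No real roots: the line does not meet the circle.

0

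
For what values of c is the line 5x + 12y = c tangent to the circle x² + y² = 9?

c = −39 or c = 39

For a tangent, require d(centre, line) = r = 3.
|5·0 + 12·0 − c| / √169 = 3
|c| = 3·13, so c = 39 or c = −39.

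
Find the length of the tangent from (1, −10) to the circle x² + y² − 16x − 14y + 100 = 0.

5√13

The centre is (8, 7) and r = √13. The square of the distance from P to the centre is 49 + 289 = 338.
The tangent meets the radius at right angles, so tangent² = |PO|² − r² = 338 − 13 = 325.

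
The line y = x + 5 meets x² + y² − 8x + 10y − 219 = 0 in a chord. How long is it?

From the line, y = x + 5. Substituting:
2x² + 12x − 144 = 0  ⟹  x² + 6x − 72 = 0
x = 6 or x = −12, giving (6, 11) and (−12, −7).
|(6, 11) − (−12, −7)| = √((18)² + (18)²) = 18√2.

18√2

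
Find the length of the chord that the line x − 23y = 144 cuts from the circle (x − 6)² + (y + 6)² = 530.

2√530

Centre (6, −6), r² = 530. Perpendicular distance d from centre to line = |0| / √530 = 0/√530.
Half the chord is √(r² − d²) = √(530), so the full chord is 2√530.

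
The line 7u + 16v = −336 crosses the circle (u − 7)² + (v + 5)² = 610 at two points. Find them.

(−16, −14) and (16, −28)

Express v = (−336 − 7u)/16 and substitute into the circle:
305u² − 78080 = 0  ⟹  u² − 256 = 0
u = 16 or u = −16, giving (16, −28) and (−16, −14).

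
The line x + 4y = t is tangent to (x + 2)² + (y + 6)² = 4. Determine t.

The line touches the circle iff its distance from (−2, −6) is 2:
|1·(−2) + 4·(−6) − t| / √17 = 2
|t − (−26)| = 2√17.

t = −26 ± 2√17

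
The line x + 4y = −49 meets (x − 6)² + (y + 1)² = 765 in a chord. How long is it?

Substitute y = (−49 − x)/4:
17x² − 102x − 9639 = 0  ⟹  x² − 6x − 567 = 0
x = 27 or x = −21, giving (27, −19) and (−21, −7).
Chord length = distance between (27, −19) and (−21, −7) = √2448 = 12√17.

12√17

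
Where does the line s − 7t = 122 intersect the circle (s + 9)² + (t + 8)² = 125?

(−11, −19) and (−4, −18)

Express t = (−122 + s)/7 and substitute into the circle:
50s² + 750s + 2200 = 0  ⟹  s² + 15s + 44 = 0
s = −4 or s = −11, giving (−4, −18) and (−11, −19).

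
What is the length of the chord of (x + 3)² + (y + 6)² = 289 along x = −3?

The line gives x = −3. Substituting into the circle:
y² + 12y − 253 = 0
y = 11 or y = −23, giving (−3, 11) and (−3, −23).
|(−3, 11) − (−3, −23)| = √((0)² + (34)²) = 34.

34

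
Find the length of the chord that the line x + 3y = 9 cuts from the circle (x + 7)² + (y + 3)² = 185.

Express y = (9 − x)/3 and substitute into the circle:
10x² + 90x − 900 = 0  ⟹  x² + 9x − 90 = 0
x = 6 or x = −15, giving (6, 1) and (−15, 8).
Chord length = distance between (6, 1) and (−15, 8) = √490 = 7√10.

7√10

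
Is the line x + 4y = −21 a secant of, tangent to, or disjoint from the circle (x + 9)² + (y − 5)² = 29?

disjoint

Substituting the line into the circle gives 17x² + 370x + 2513 = 0.
Discriminant = (370)² − 4·17·(2513) = −33984 < 0.
No real roots: the line does not meet the circle.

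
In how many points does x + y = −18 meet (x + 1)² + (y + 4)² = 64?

d² = (1·(−1) + 1·(−4) − (−18))²/2 = 169/2; r² = 64.
Since d² > r², the line lies outside the circle.

0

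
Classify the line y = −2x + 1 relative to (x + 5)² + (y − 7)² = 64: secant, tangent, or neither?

Centre (−5, 7), r² = 64. Distance² from centre to line = (−4)²/5 = 16/5.
Since d² < r², the line cuts the circle twice.

secant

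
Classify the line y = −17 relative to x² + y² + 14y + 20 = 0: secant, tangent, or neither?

neither

Centre (0, −7), r² = 29. Distance² from centre to line = (10)² = 100.
Since d² > r², the line lies outside the circle.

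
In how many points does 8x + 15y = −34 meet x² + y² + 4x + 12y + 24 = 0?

Substituting the line into the circle gives 289x² + 4x + 436 = 0.
Discriminant = (4)² − 4·289·(436) = −504000 < 0.
No real roots: the line does not meet the circle.

0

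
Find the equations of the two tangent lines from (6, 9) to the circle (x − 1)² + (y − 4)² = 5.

2x − y = 3 and x − 2y = −12

Let a tangent through (6, 9) have slope m. Its distance from (1, 4) must equal √5:
[m·(−5) − (−5)]² = 5(m² + 1)
2m² − 5m + 2 = 0, so m = 2 or m = 1/2.
Through (6, 9) these give 2x − y = 3 and x − 2y = −12.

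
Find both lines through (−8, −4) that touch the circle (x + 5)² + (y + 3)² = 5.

x + 2y = −16 and 2x − y = −12

Let a tangent through (−8, −4) have slope m. Its distance from (−5, −3) must equal √5:
[m·(3) − (1)]² = 5(m² + 1)
2m² − 3m − 2 = 0, so m = −1/2 or m = 2.
With m = −1/2: x + 2y = −16. With m = 2: 2x − y = −12.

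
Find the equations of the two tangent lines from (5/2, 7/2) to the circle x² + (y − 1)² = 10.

x + 3y = 13 and 3x + y = 11

A line y − (7/2) = m(x − (5/2)) is tangent when its distance from (0, 1) is √10:
[m·(−5/2) − (−5/2)]² = 10(m² + 1)
3m² + 10m + 3 = 0, so m = −1/3 or m = −3.
Through (5/2, 7/2) these give x + 3y = 13 and 3x + y = 11.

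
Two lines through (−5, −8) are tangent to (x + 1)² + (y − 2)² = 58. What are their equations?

Let a tangent through (−5, −8) have slope m. Its distance from (−1, 2) must equal √58:
[m·(4) − (10)]² = 58(m² + 1)
21m² + 40m − 21 = 0, so m = 3/7 or m = −7/3.
Through (−5, −8) these give 3x − 7y = 41 and 7x + 3y = −59.

3x − 7y = 41 and 7x + 3y = −59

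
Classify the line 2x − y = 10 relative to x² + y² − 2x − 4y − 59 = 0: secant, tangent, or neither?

secant

d² = (2·1 − 1·2 − (10))²/5 = 20; r² = 64.
Since d² < r², the line cuts the circle twice.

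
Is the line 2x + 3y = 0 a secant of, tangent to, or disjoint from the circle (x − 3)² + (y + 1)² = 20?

Substituting the line into the circle gives 13x² − 66x − 90 = 0.
Δ = 4356 − (−4680) = 9036.
Two real roots: the line is a secant.

secant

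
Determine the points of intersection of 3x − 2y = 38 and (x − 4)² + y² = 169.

(4, −13) and (16, 5)

From the line, y = (−38 + 3x)/2. Substituting:
13x² − 260x + 832 = 0  ⟹  x² − 20x + 64 = 0
x = 16 or x = 4, giving (16, 5) and (4, −13).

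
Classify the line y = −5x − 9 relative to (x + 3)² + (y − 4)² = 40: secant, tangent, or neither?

secant

Substituting the line into the circle gives 26x² + 136x + 138 = 0.
Discriminant = (136)² − 4·26·(138) = 4144 > 0.
Two real roots: the line is a secant.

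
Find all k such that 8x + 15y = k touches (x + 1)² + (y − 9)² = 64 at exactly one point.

k = −9 or k = 263

For a tangent, require d(centre, line) = r = 8.
|8·(−1) + 15·9 − k| / √289 = 8
|k − (127)| = 8·17, so k = 263 or k = −9.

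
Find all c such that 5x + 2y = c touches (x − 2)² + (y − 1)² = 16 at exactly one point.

For a tangent, require d(centre, line) = r = 4.
|5·2 + 2·1 − c| / √29 = 4
|c − (12)| = 4√29.

c = 12 ± 4√29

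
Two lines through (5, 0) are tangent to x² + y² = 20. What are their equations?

A line y − (0) = m(x − (5)) is tangent when its distance from (0, 0) is 2√5:
[m·(−5) − (0)]² = 20(m² + 1)
m² − 4 = 0, so m = 2 or m = −2.
Through (5, 0) these give 2x − y = 10 and 2x + y = 10.

2x − y = 10 and 2x + y = 10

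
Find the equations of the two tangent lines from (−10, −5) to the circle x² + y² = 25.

y = −5 and 4x − 3y = −25

Write the tangent as mx − y + (−5 − m·(−10)) = 0 and set its distance from the centre to 5:
(10m − (5))² = 25(m² + 1)
3m² − 4m = 0, so m = 0 or m = 4/3.
Through (−10, −5) these give y = −5 and 4x − 3y = −25.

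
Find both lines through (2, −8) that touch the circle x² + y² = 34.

Let a tangent through (2, −8) have slope m. Its distance from (0, 0) must equal √34:
[m·(−2) − (8)]² = 34(m² + 1)
15m² − 16m − 15 = 0, so m = 5/3 or m = −3/5.
With m = 5/3: 5x − 3y = 34. With m = −3/5: 3x + 5y = −34.

5x − 3y = 34 and 3x + 5y = −34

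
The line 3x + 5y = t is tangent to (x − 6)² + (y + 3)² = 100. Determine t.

The line touches the circle iff its distance from (6, −3) is 10:
|3·6 + 5·(−3) − t| / √34 = 10
|t − (3)| = 10√34.

t = 3 ± 10√34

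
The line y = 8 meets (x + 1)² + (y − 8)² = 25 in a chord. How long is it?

The distance from (−1, 8) to the line is 0, and r² = 25.
Half the chord is √(r² − d²) = √(25), so the full chord is 10.

10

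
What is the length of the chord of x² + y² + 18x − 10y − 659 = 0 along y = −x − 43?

Express y = −x − 43 and substitute into the circle:
2x² + 114x + 1620 = 0  ⟹  x² + 57x + 810 = 0
x = −27 or x = −30, giving (−27, −16) and (−30, −13).
|(−27, −16) − (−30, −13)| = √((3)² + (−3)²) = 3√2.

3√2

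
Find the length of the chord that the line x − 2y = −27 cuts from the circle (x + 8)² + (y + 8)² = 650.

The distance from (−8, −8) to the line is 35/√5, and r² = 650.
Chord = 2√(r² − d²) = 2·√(405) = 18√5.

18√5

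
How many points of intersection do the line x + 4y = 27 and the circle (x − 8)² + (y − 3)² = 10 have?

Substituting the line into the circle gives 17x² − 286x + 1089 = 0.
Δ = 81796 − 74052 = 7744.
Two real roots: the line is a secant.

2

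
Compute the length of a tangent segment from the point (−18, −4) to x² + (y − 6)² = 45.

√379

The centre is (0, 6) and r = 3√5. The square of the distance from P to the centre is 324 + 100 = 424.
By the tangent–radius right angle, tangent length = √(|PO|² − r²) = √379.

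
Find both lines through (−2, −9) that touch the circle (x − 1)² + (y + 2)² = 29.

Write the tangent as mx − y + (−9 − m·(−2)) = 0 and set its distance from the centre to √29:
[m·(3) − (7)]² = 29(m² + 1)
10m² + 21m − 10 = 0, so m = 2/5 or m = −5/2.
Through (−2, −9) these give 2x − 5y = 41 and 5x + 2y = −28.

2x − 5y = 41 and 5x + 2y = −28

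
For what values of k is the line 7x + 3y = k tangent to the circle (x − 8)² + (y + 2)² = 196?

k = 50 ± 14√58

The line touches the circle iff its distance from (8, −2) is 14:
|7·8 + 3·(−2) − k| / √58 = 14
|k − (50)| = 14√58.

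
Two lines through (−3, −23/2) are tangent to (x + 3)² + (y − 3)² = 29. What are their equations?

Write the tangent as mx − y + (−23/2 − m·(−3)) = 0 and set its distance from the centre to √29:
(0m − (29/2))² = 29(m² + 1)
4m² − 25 = 0, so m = −5/2 or m = 5/2.
With m = −5/2: 5x + 2y = −38. With m = 5/2: 5x − 2y = 8.

5x + 2y = −38 and 5x − 2y = 8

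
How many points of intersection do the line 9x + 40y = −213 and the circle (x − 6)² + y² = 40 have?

d² = (9·6 + 40·0 − (−213))²/1681 = 71289/1681; r² = 40.
Since d² > r², the line lies outside the circle.

0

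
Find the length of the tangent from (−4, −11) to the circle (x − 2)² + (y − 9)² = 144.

2√73

The centre is (2, 9) and r = 12. The square of the distance from P to the centre is 36 + 400 = 436.
Power of the point: PT² = |PO|² − r² = 292, so PT = 2√73.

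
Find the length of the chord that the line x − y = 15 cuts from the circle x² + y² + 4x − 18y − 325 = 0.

Express y = x − 15 and substitute into the circle:
2x² − 44x + 170 = 0  ⟹  x² − 22x + 85 = 0
x = 17 or x = 5, giving (17, 2) and (5, −10).
|(17, 2) − (5, −10)| = √((12)² + (12)²) = 12√2.

12√2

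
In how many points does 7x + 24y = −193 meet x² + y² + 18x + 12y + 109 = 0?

Substituting the line into the circle gives 625x² + 11054x + 44449 = 0.
Discriminant = (11054)² − 4·625·(44449) = 11068416 > 0.
Two real roots: the line is a secant.

2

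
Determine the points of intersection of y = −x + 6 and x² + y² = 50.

(−1, 7) and (7, −1)

Substitute y = −x + 6:
2x² − 12x − 14 = 0  ⟹  x² − 6x − 7 = 0
x = 7 or x = −1, giving (7, −1) and (−1, 7).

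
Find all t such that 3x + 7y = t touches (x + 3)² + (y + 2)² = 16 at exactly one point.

t = −23 ± 4√58

For a tangent, require d(centre, line) = r = 4.
|3·(−3) + 7·(−2) − t| / √58 = 4
|t − (−23)| = 4√58.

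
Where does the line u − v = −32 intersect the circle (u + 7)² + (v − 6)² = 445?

(−28, 4) and (−5, 27)

Express v = u + 32 and substitute into the circle:
2u² + 66u + 280 = 0  ⟹  u² + 33u + 140 = 0
u = −5 or u = −28, giving (−5, 27) and (−28, 4).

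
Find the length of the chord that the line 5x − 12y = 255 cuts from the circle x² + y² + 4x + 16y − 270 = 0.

26

From the line, y = (−255 + 5x)/12. Substituting:
169x² − 1014x − 22815 = 0  ⟹  x² − 6x − 135 = 0
x = 15 or x = −9, giving (15, −15) and (−9, −25).
|(15, −15) − (−9, −25)| = √((24)² + (10)²) = 26.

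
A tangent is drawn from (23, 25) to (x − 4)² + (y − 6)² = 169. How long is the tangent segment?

√553

Centre (4, 6), r² = 169. |PO|² = (19)² + (19)² = 722.
Power of the point: PT² = |PO|² − r² = 553, so PT = √553.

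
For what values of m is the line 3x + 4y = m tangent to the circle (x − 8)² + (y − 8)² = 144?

m = −4 or m = 116

The line touches the circle iff its distance from (8, 8) is 12:
|3·8 + 4·8 − m| / √25 = 12
|m − (56)| = 12·5, so m = 116 or m = −4.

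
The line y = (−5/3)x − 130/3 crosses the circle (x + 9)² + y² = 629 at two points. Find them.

(−32, 10) and (−11, −25)

Express y = (−130 − 5x)/3 and substitute into the circle:
34x² + 1462x + 11968 = 0  ⟹  x² + 43x + 352 = 0
x = −11 or x = −32, giving (−11, −25) and (−32, 10).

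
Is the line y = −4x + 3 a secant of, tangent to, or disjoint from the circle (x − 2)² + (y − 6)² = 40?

Substituting the line into the circle gives 17x² + 20x − 27 = 0.
Discriminant = (20)² − 4·17·(−27) = 2236 > 0.
Two real roots: the line is a secant.

secant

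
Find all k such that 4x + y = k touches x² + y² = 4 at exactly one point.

k = ±2√17

For a tangent, require d(centre, line) = r = 2.
|4·0 + 1·0 − k| / √17 = 2
|k| = 2√17.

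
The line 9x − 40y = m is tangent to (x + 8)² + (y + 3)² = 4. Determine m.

m = −34 or m = 130

Tangency holds when the distance from the centre (−8, −3) to the line equals the radius 2:
|9·(−8) − 40·(−3) − m| / √1681 = 2
|m − (48)| = 2·41, so m = 130 or m = −34.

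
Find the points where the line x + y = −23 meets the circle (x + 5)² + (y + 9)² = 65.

From the line, y = −x − 23. Substituting:
2x² + 38x + 156 = 0  ⟹  x² + 19x + 78 = 0
x = −6 or x = −13, giving (−6, −17) and (−13, −10).

(−13, −10) and (−6, −17)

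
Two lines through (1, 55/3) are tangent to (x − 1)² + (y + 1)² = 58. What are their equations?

7x − 3y = −48 and 7x + 3y = 62

Let a tangent through (1, 55/3) have slope m. Its distance from (1, −1) must equal √58:
[m·(0) − (−58/3)]² = 58(m² + 1)
9m² − 49 = 0, so m = 7/3 or m = −7/3.
Through (1, 55/3) these give 7x − 3y = −48 and 7x + 3y = 62.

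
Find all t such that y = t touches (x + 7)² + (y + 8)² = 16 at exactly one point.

t = −12 or t = −4

For a tangent, require d(centre, line) = r = 4.
|0·(−7) + 1·(−8) − t| / √1 = 4
|t − (−8)| = 4, so t = −4 or t = −12.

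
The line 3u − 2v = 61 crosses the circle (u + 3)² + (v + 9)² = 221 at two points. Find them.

Substitute v = (−61 + 3u)/2:
13u² − 234u + 1001 = 0  ⟹  u² − 18u + 77 = 0
u = 11 or u = 7, giving (11, −14) and (7, −20).

(7, −20) and (11, −14)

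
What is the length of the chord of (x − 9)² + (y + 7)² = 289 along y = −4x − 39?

From the line, y = −4x − 39. Substituting:
17x² + 238x + 816 = 0  ⟹  x² + 14x + 48 = 0
x = −6 or x = −8, giving (−6, −15) and (−8, −7).
|(−6, −15) − (−8, −7)| = √((2)² + (−8)²) = 2√17.

2√17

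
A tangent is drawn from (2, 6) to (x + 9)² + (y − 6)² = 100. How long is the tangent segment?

With centre O = (−9, 6), |OP|² = 121 and r² = 100.
The tangent meets the radius at right angles, so tangent² = |PO|² − r² = 121 − 100 = 21.

√21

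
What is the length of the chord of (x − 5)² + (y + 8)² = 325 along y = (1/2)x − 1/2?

14√5

Substitute y = (−1 + x)/2:
5x² − 10x − 975 = 0  ⟹  x² − 2x − 195 = 0
x = 15 or x = −13, giving (15, 7) and (−13, −7).
Chord length = distance between (15, 7) and (−13, −7) = √980 = 14√5.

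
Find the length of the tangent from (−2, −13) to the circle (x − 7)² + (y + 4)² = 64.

The centre is (7, −4) and r = 8. The square of the distance from P to the centre is 81 + 81 = 162.
By the tangent–radius right angle, tangent length = √(|PO|² − r²) = √98 = 7√2.

7√2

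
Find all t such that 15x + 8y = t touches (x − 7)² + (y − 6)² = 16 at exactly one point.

Tangency holds when the distance from the centre (7, 6) to the line equals the radius 4:
|15·7 + 8·6 − t| / √289 = 4
|t − (153)| = 4·17, so t = 221 or t = 85.

t = 85 or t = 221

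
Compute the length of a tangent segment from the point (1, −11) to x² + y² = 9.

√113

Centre (0, 0), r² = 9. |PO|² = (1)² + (−11)² = 122.
The tangent meets the radius at right angles, so tangent² = |PO|² − r² = 122 − 9 = 113.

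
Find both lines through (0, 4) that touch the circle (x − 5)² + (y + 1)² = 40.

x − 3y = −12 and 3x − y = −4

A line y − (4) = m(x − (0)) is tangent when its distance from (5, −1) is 2√10:
[m·(5) − (−5)]² = 40(m² + 1)
3m² − 10m + 3 = 0, so m = 1/3 or m = 3.
Through (0, 4) these give x − 3y = −12 and 3x − y = −4.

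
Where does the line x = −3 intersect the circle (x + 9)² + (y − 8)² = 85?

The line gives x = −3. Substituting into the circle:
y² − 16y + 15 = 0
y = 15 or y = 1, giving (−3, 15) and (−3, 1).

(−3, 1) and (−3, 15)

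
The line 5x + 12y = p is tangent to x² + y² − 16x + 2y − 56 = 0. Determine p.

p = −115 or p = 171

Tangency holds when the distance from the centre (8, −1) to the line equals the radius 11:
|5·8 + 12·(−1) − p| / √169 = 11
|p − (28)| = 11·13, so p = 171 or p = −115.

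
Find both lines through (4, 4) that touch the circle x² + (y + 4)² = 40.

3x + y = 16 and x − 3y = −8

Write the tangent as mx − y + (4 − m·(4)) = 0 and set its distance from the centre to 2√10:
(−4m − (−8))² = 40(m² + 1)
3m² + 8m − 3 = 0, so m = −3 or m = 1/3.
Through (4, 4) these give 3x + y = 16 and x − 3y = −8.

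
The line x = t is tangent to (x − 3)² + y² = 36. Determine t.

For a tangent, require d(centre, line) = r = 6.
|1·3 + 0·0 − t| / √1 = 6
|t − (3)| = 6, so t = 9 or t = −3.

t = −3 or t = 9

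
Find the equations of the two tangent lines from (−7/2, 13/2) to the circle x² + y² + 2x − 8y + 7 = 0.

Let a tangent through (−7/2, 13/2) have slope m. Its distance from (−1, 4) must equal √10:
[m·(5/2) − (−5/2)]² = 10(m² + 1)
3m² − 10m + 3 = 0, so m = 3 or m = 1/3.
Through (−7/2, 13/2) these give 3x − y = −17 and x − 3y = −23.

3x − y = −17 and x − 3y = −23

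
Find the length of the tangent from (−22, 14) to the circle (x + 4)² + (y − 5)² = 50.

√355

Centre (−4, 5), r² = 50. |PO|² = (−18)² + (9)² = 405.
By the tangent–radius right angle, tangent length = √(|PO|² − r²) = √355.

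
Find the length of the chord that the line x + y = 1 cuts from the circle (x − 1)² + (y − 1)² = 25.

7√2

The distance from (1, 1) to the line is 1/√2, and r² = 25.
Chord = 2√(r² − d²) = 2·√(49/2) = 7√2.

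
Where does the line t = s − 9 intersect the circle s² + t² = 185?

Express t = s − 9 and substitute into the circle:
2s² − 18s − 104 = 0  ⟹  s² − 9s − 52 = 0
s = 13 or s = −4, giving (13, 4) and (−4, −13).

(−4, −13) and (13, 4)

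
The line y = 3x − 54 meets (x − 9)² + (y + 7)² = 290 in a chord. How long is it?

10√10

Centre (9, −7), r² = 290. Perpendicular distance d from centre to line = |−20| / √10 = 20/√10.
Half the chord is √(r² − d²) = √(250), so the full chord is 10√10.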